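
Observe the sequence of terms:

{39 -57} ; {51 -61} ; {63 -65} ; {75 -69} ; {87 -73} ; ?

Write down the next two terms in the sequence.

First value — +12 each step: 39, 51, 63, 75, 87 → 99 → 111.
Second value: −4 each step, so -57, -61, -65, -69, -73 → -77 → -81.
So the next two terms are {99 -77} and {111 -81}.

{99 -77}, {111 -81}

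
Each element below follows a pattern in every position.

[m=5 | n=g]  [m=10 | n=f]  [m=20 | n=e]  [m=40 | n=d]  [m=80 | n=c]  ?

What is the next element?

[m=160 | n=b]

M: 5, 10, 20, 40, 80 → 160 (×2 each step).
N goes g, f, e, d, c → b (letters move back 1 place in the alphabet).
So the next element is [m=160 | n=b].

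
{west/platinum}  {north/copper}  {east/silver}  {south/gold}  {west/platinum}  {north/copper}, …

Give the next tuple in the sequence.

Direction goes west, north, east, south, west, north → east (repeats west → north → east → south).
Metal goes platinum, copper, silver, gold, platinum, copper → silver (repeats platinum → copper → silver → gold).
Putting it together: {east/silver}.

{east/silver}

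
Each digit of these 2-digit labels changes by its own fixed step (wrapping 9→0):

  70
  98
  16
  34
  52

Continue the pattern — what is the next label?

70

First digit: +2 each step, mod 10, so 7, 9, 1, 3, 5 → 7.
Second digit goes 0, 8, 6, 4, 2 → 0 (−2 each step, mod 10).
Putting it together: 70.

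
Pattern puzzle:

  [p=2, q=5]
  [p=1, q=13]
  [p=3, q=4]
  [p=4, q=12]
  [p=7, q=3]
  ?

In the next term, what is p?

For the p, each term is the sum of the two before it: 2, 1, 3, 4, 7 → 11.
Q goes 5, 13, 4, 12, 3 → 11 (alternating steps +8, −9, +8, −9, …).

11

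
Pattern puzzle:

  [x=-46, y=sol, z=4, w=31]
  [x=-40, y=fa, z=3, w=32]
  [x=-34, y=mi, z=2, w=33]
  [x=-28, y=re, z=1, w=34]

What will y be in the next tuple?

do

For the y, runs backward through the solfège scale do→ti: sol, fa, mi, re → do.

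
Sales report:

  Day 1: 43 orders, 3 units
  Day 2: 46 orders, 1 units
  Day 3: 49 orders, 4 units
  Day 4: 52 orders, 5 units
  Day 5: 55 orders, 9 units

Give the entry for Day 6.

58 orders, 14 units

Orders goes 43, 46, 49, 52, 55 → 58 (+3 each step).
Units goes 3, 1, 4, 5, 9 → 14 (each term is the sum of the two before it).
Putting it together: 58 orders, 14 units.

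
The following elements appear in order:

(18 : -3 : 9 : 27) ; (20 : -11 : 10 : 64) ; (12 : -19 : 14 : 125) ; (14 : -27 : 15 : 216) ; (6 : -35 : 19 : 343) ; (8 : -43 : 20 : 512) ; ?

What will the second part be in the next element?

-51

First part goes 18, 20, 12, 14, 6, 8 → 0 (alternating steps +2, −8, +2, −8, …).
Second part — −8 each step: -3, -11, -19, -27, -35, -43 → -51.
Third part: alternating steps +1, +4, +1, +4, …; 9, 10, 14, 15, 19, 20 → 24.
Fourth part: 27, 64, 125, 216, 343, 512 → 729 (perfect cubes: 3³, 4³, 5³, …).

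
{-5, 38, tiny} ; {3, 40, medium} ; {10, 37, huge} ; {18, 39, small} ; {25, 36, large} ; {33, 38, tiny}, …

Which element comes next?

{40, 35, medium}

First entry — alternating steps +8, +7, +8, +7, …: -5, 3, 10, 18, 25, 33 → 40.
Second entry goes 38, 40, 37, 39, 36, 38 → 35 (alternating steps +2, −3, +2, −3, …).
Size: repeats tiny → medium → huge → small → large, so tiny, medium, huge, small, large, tiny → medium.
Combining the parts gives {40, 35, medium}.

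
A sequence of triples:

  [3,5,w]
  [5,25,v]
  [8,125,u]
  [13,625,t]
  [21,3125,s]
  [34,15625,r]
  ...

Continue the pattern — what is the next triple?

First part: each term is the sum of the two before it; 3, 5, 8, 13, 21, 34 → 55.
Second part — ×5 each step: 5, 25, 125, 625, 3125, 15625 → 78125.
Letter goes w, v, u, t, s, r → q (letters move back 1 place in the alphabet).
So the next triple is [55,78125,q].

[55,78125,q]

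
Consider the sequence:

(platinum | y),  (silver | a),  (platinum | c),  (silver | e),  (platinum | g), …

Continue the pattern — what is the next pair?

(silver | i)

Metal: alternates platinum ↔ silver; platinum, silver, platinum, silver, platinum → silver.
Letter: y, a, c, e, g → i (letters move forward 2 places in the alphabet, wrapping Z→A).
Putting it together: (silver | i).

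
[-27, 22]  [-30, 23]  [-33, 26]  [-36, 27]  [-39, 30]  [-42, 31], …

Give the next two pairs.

[-45, 34], [-48, 35]

First component — −3 each step: -27, -30, -33, -36, -39, -42 → -45 → -48.
Second component goes 22, 23, 26, 27, 30, 31 → 34 → 35 (alternating steps +1, +3, +1, +3, …).
So the next two pairs are [-45, 34] and [-48, 35].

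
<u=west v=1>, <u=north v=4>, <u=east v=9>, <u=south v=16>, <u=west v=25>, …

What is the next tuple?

U: repeats west → north → east → south, so west, north, east, south, west → north.
V: 1, 4, 9, 16, 25 → 36 (perfect squares: 1², 2², 3², …).
Combining the parts gives <u=north v=36>.

<u=north v=36>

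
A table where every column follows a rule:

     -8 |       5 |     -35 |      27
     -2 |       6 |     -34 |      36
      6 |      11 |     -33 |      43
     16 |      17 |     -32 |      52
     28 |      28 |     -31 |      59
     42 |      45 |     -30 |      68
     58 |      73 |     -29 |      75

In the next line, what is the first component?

76

First component: -8, -2, 6, 16, 28, 42, 58 → 76 (differences are 6, 8, 10, … (increasing by 2 each time)).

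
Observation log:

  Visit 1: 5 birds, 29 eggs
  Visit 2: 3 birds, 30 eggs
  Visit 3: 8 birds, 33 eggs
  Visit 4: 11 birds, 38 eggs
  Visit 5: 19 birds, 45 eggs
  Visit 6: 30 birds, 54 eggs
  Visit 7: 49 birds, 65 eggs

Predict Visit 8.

79 birds, 78 eggs

Birds goes 5, 3, 8, 11, 19, 30, 49 → 79 (each term is the sum of the two before it).
Eggs: 29, 30, 33, 38, 45, 54, 65 → 78 (differences are 1, 3, 5, … (increasing by 2 each time)).
So the next row is 79 birds, 78 eggs.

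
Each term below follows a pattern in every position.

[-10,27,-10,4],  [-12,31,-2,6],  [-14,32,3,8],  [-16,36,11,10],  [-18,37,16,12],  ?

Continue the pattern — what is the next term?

[-20,41,24,14]

First part: −2 each step, so -10, -12, -14, -16, -18 → -20.
Second part goes 27, 31, 32, 36, 37 → 41 (alternating steps +4, +1, +4, +1, …).
Third part goes -10, -2, 3, 11, 16 → 24 (alternating steps +8, +5, +8, +5, …).
For the fourth part, +2 each step: 4, 6, 8, 10, 12 → 14.
Putting it together: [-20,41,24,14].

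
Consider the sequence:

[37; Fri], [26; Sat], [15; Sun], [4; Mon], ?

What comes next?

[-7; Tue]

For the first coordinate, −11 each step: 37, 26, 15, 4 → -7.
For the day, runs through the weekdays Mon→Sun: Fri, Sat, Sun, Mon → Tue.
Putting it together: [-7; Tue].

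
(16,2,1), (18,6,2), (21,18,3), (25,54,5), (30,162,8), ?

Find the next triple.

(36,486,13)

First slot: differences are 2, 3, 4, … (increasing by 1 each time), so 16, 18, 21, 25, 30 → 36.
Second slot goes 2, 6, 18, 54, 162 → 486 (×3 each step).
Third slot — each term is the sum of the two before it: 1, 2, 3, 5, 8 → 13.
So the next triple is (36,486,13).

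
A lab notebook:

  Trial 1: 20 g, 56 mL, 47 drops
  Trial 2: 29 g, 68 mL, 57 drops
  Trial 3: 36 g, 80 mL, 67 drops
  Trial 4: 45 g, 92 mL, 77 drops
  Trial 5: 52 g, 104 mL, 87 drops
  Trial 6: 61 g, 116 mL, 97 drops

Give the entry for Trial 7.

68 g, 128 mL, 107 drops

G: 20, 29, 36, 45, 52, 61 → 68 (alternating steps +9, +7, +9, +7, …).
ML: +12 each step; 56, 68, 80, 92, 104, 116 → 128.
Drops goes 47, 57, 67, 77, 87, 97 → 107 (+10 each step).
Putting it together: 68 g, 128 mL, 107 drops.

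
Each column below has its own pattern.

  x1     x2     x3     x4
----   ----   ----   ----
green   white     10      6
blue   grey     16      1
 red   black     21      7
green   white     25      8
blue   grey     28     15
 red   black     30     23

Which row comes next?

green  white  31  38

Column x1: repeats green → blue → red; green, blue, red, green, blue, red → green.
Column x2 goes white, grey, black, white, grey, black → white (repeats white → grey → black).
Column x3: differences are 6, 5, 4, … (decreasing by 1 each time), so 10, 16, 21, 25, 28, 30 → 31.
Column x4: 6, 1, 7, 8, 15, 23 → 38 (each term is the sum of the two before it).
Combining the parts gives green  white  31  38.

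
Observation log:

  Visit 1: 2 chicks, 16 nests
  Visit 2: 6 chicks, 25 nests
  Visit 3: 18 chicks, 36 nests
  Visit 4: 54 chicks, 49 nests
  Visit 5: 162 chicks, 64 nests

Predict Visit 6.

Chicks: ×3 each step; 2, 6, 18, 54, 162 → 486.
Nests: 16, 25, 36, 49, 64 → 81 (perfect squares: 4², 5², 6², …).
So the next row is 486 chicks, 81 nests.

486 chicks, 81 nests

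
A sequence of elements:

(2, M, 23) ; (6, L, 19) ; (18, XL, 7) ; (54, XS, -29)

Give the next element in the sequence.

First coordinate: ×3 each step; 2, 6, 18, 54 → 162.
Size — runs through clothing sizes XS→XL: M, L, XL, XS → S.
Third coordinate — together with the first coordinate always sums to 25: 23, 19, 7, -29 → -137.
So the next element is (162, S, -137).

(162, S, -137)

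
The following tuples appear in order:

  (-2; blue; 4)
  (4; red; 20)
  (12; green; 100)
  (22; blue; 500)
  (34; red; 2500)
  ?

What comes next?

First value goes -2, 4, 12, 22, 34 → 48 (differences are 6, 8, 10, … (increasing by 2 each time)).
Colour: blue, red, green, blue, red → green (repeats blue → red → green).
Third value: 4, 20, 100, 500, 2500 → 12500 (×5 each step).
So the next tuple is (48; green; 12500).

(48; green; 12500)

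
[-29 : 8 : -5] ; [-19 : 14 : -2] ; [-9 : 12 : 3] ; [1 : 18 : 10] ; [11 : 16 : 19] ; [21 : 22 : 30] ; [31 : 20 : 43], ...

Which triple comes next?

[41 : 26 : 58]

For the first coordinate, +10 each step: -29, -19, -9, 1, 11, 21, 31 → 41.
Second coordinate goes 8, 14, 12, 18, 16, 22, 20 → 26 (alternating steps +6, −2, +6, −2, …).
Third coordinate goes -5, -2, 3, 10, 19, 30, 43 → 58 (differences are 3, 5, 7, … (increasing by 2 each time)).
Putting it together: [41 : 26 : 58].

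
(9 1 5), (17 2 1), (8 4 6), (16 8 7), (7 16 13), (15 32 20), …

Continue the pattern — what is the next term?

First entry: alternating steps +8, −9, +8, −9, …, so 9, 17, 8, 16, 7, 15 → 6.
Second entry goes 1, 2, 4, 8, 16, 32 → 64 (×2 each step).
Third entry — each term is the sum of the two before it: 5, 1, 6, 7, 13, 20 → 33.
So the next term is (6 64 33).

(6 64 33)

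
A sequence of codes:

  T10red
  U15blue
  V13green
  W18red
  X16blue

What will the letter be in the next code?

Letter: letters move forward 1 place in the alphabet, so T, U, V, W, X → Y.

Y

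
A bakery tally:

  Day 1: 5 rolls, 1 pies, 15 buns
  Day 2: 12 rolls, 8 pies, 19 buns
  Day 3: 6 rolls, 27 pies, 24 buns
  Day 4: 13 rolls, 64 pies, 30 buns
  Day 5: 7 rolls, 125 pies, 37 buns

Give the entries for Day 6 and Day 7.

14 rolls, 216 pies, 45 buns; 8 rolls, 343 pies, 54 buns

Rolls goes 5, 12, 6, 13, 7 → 14 → 8 (alternating steps +7, −6, +7, −6, …).
Pies: perfect cubes: 1³, 2³, 3³, …; 1, 8, 27, 64, 125 → 216 → 343.
Buns: 15, 19, 24, 30, 37 → 45 → 54 (differences are 4, 5, 6, … (increasing by 1 each time)).
So the next two lines are 14 rolls, 216 pies, 45 buns and 8 rolls, 343 pies, 54 buns.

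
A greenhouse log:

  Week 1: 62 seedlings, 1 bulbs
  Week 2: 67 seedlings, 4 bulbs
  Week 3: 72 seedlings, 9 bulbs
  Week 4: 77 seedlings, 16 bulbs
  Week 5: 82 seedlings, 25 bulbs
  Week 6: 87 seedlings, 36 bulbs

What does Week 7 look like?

92 seedlings, 49 bulbs

For the seedlings, +5 each step: 62, 67, 72, 77, 82, 87 → 92.
Bulbs: 1, 4, 9, 16, 25, 36 → 49 (perfect squares: 1², 2², 3², …).
Putting it together: 92 seedlings, 49 bulbs.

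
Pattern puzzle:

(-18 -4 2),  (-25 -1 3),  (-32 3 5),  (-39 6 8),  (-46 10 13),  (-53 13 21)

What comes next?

(-60 17 34)

For the first entry, −7 each step: -18, -25, -32, -39, -46, -53 → -60.
Second entry — alternating steps +3, +4, +3, +4, …: -4, -1, 3, 6, 10, 13 → 17.
Third entry: each term is the sum of the two before it, so 2, 3, 5, 8, 13, 21 → 34.
Combining the parts gives (-60 17 34).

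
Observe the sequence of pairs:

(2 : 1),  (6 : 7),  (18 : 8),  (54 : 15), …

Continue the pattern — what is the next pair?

First coordinate goes 2, 6, 18, 54 → 162 (×3 each step).
Second coordinate goes 1, 7, 8, 15 → 23 (each term is the sum of the two before it).
So the next pair is (162 : 23).

(162 : 23)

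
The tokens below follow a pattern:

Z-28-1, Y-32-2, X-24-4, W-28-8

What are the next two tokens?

V-20-16, U-24-32

Letter: Z, Y, X, W → V → U (letters move back 1 place in the alphabet).
For the second component, alternating steps +4, −8, +4, −8, …: 28, 32, 24, 28 → 20 → 24.
Third component: ×2 each step, so 1, 2, 4, 8 → 16 → 32.
So the next two tokens are V-20-16 and U-24-32.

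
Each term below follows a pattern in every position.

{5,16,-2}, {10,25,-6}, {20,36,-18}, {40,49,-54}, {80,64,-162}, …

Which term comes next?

{160,81,-486}

First slot: ×2 each step; 5, 10, 20, 40, 80 → 160.
Second slot: perfect squares: 4², 5², 6², …, so 16, 25, 36, 49, 64 → 81.
For the third slot, ×3 each step: -2, -6, -18, -54, -162 → -486.
Combining the parts gives {160,81,-486}.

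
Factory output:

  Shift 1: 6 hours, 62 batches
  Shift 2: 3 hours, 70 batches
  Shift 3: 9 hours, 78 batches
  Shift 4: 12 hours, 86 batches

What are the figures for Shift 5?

Hours goes 6, 3, 9, 12 → 21 (each term is the sum of the two before it).
For the batches, +8 each step: 62, 70, 78, 86 → 94.
Putting it together: 21 hours, 94 batches.

21 hours, 94 batches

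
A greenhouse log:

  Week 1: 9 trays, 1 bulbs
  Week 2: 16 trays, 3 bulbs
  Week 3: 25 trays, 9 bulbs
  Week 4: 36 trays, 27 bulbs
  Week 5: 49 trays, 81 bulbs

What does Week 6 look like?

64 trays, 243 bulbs

Trays goes 9, 16, 25, 36, 49 → 64 (perfect squares: 3², 4², 5², …).
Bulbs: ×3 each step, so 1, 3, 9, 27, 81 → 243.
Combining the parts gives 64 trays, 243 bulbs.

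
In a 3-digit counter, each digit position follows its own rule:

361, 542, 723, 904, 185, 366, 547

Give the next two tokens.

728 then 909

First digit: +2 each step, mod 10, so 3, 5, 7, 9, 1, 3, 5 → 7 → 9.
Second digit: 6, 4, 2, 0, 8, 6, 4 → 2 → 0 (−2 each step, mod 10).
Third digit: +1 each step, mod 10, so 1, 2, 3, 4, 5, 6, 7 → 8 → 9.
So the next two tokens are 728 and 909.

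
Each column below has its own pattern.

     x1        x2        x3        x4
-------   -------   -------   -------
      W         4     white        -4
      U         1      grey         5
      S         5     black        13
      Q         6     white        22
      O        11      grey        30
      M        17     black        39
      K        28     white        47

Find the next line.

I  45  grey  56

Column x1: letters move back 2 places in the alphabet; W, U, S, Q, O, M, K → I.
Column x2 — each term is the sum of the two before it: 4, 1, 5, 6, 11, 17, 28 → 45.
Column x3: white, grey, black, white, grey, black, white → grey (repeats white → grey → black).
For the column x4, alternating steps +9, +8, +9, +8, …: -4, 5, 13, 22, 30, 39, 47 → 56.
So the next line is I  45  grey  56.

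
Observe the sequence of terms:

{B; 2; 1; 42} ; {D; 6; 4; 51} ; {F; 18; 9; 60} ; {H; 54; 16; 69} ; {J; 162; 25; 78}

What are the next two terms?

{L; 486; 36; 87}, {N; 1458; 49; 96}

For the letter, letters move forward 2 places in the alphabet: B, D, F, H, J → L → N.
Second coordinate — ×3 each step: 2, 6, 18, 54, 162 → 486 → 1458.
Third coordinate — perfect squares: 1², 2², 3², …: 1, 4, 9, 16, 25 → 36 → 49.
Fourth coordinate: 42, 51, 60, 69, 78 → 87 → 96 (+9 each step).
So the next two terms are {L; 486; 36; 87} and {N; 1458; 49; 96}.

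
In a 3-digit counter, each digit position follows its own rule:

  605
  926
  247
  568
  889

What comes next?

For the first digit, +3 each step, mod 10: 6, 9, 2, 5, 8 → 1.
Second digit: +2 each step, mod 10, so 0, 2, 4, 6, 8 → 0.
Third digit: +1 each step, mod 10, so 5, 6, 7, 8, 9 → 0.
Putting it together: 100.

100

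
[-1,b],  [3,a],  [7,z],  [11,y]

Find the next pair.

First entry goes -1, 3, 7, 11 → 15 (+4 each step).
Letter: letters move back 1 place in the alphabet, wrapping A→Z; b, a, z, y → x.
Putting it together: [15,x].

[15,x]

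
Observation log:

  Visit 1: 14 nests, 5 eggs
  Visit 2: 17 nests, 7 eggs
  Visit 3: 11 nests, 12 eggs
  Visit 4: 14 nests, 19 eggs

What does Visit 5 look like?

8 nests, 31 eggs

For the nests, alternating steps +3, −6, +3, −6, …: 14, 17, 11, 14 → 8.
Eggs goes 5, 7, 12, 19 → 31 (each term is the sum of the two before it).
Putting it together: 8 nests, 31 eggs.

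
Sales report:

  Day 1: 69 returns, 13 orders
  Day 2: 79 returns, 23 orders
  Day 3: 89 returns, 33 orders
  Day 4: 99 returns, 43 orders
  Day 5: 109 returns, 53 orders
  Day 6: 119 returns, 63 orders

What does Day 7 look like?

129 returns, 73 orders

Returns: 69, 79, 89, 99, 109, 119 → 129 (+10 each step).
For the orders, +10 each step: 13, 23, 33, 43, 53, 63 → 73.
So the next record is 129 returns, 73 orders.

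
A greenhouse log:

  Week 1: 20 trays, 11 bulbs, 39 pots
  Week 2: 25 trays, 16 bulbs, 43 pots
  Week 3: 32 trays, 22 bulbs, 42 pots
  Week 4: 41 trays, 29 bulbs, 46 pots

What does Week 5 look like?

52 trays, 37 bulbs, 45 pots

Trays: differences are 5, 7, 9, … (increasing by 2 each time); 20, 25, 32, 41 → 52.
Bulbs: differences are 5, 6, 7, … (increasing by 1 each time), so 11, 16, 22, 29 → 37.
Pots goes 39, 43, 42, 46 → 45 (alternating steps +4, −1, +4, −1, …).
Combining the parts gives 52 trays, 37 bulbs, 45 pots.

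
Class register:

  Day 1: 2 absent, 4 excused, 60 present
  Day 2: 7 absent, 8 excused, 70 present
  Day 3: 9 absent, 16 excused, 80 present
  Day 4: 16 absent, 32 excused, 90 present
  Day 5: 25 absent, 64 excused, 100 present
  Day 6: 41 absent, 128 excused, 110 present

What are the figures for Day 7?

Absent goes 2, 7, 9, 16, 25, 41 → 66 (each term is the sum of the two before it).
Excused: 4, 8, 16, 32, 64, 128 → 256 (×2 each step).
Present: +10 each step; 60, 70, 80, 90, 100, 110 → 120.
So the next record is 66 absent, 256 excused, 120 present.

66 absent, 256 excused, 120 present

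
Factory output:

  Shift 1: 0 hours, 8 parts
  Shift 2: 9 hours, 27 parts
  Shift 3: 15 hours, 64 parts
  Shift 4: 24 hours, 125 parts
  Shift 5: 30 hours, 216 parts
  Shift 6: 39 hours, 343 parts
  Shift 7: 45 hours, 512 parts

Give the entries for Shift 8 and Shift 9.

54 hours, 729 parts; 60 hours, 1000 parts

Hours: 0, 9, 15, 24, 30, 39, 45 → 54 → 60 (alternating steps +9, +6, +9, +6, …).
Parts — perfect cubes: 2³, 3³, 4³, …: 8, 27, 64, 125, 216, 343, 512 → 729 → 1000.
So the next two lines are 54 hours, 729 parts and 60 hours, 1000 parts.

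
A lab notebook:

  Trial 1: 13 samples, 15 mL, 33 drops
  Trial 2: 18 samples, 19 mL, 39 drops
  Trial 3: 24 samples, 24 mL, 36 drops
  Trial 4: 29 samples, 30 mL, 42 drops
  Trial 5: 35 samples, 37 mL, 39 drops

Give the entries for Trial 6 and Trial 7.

40 samples, 45 mL, 45 drops; 46 samples, 54 mL, 42 drops

For the samples, alternating steps +5, +6, +5, +6, …: 13, 18, 24, 29, 35 → 40 → 46.
ML: 15, 19, 24, 30, 37 → 45 → 54 (differences are 4, 5, 6, … (increasing by 1 each time)).
Drops — alternating steps +6, −3, +6, −3, …: 33, 39, 36, 42, 39 → 45 → 42.
So the next two records are 40 samples, 45 mL, 45 drops and 46 samples, 54 mL, 42 drops.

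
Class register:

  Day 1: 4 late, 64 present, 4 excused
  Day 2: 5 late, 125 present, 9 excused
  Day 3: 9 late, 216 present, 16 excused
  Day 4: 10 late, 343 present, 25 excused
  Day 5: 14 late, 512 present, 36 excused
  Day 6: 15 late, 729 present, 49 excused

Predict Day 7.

Late: 4, 5, 9, 10, 14, 15 → 19 (alternating steps +1, +4, +1, +4, …).
Present: 64, 125, 216, 343, 512, 729 → 1000 (perfect cubes: 4³, 5³, 6³, …).
Excused — perfect squares: 2², 3², 4², …: 4, 9, 16, 25, 36, 49 → 64.
Combining the parts gives 19 late, 1000 present, 64 excused.

19 late, 1000 present, 64 excused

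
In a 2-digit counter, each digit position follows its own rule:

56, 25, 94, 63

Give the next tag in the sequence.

For the first digit, −3 each step, mod 10: 5, 2, 9, 6 → 3.
Second digit: −1 each step, mod 10; 6, 5, 4, 3 → 2.
Combining the parts gives 32.

32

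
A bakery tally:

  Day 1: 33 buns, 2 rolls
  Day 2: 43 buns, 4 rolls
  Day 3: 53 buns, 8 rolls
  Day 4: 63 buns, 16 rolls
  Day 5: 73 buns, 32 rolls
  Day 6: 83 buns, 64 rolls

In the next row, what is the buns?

Buns: 33, 43, 53, 63, 73, 83 → 93 (+10 each step).

93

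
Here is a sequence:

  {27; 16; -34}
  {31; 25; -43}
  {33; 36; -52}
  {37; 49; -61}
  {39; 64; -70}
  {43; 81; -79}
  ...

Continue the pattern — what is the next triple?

First value: alternating steps +4, +2, +4, +2, …; 27, 31, 33, 37, 39, 43 → 45.
Second value — perfect squares: 4², 5², 6², …: 16, 25, 36, 49, 64, 81 → 100.
Third value goes -34, -43, -52, -61, -70, -79 → -88 (−9 each step).
Putting it together: {45; 100; -88}.

{45; 100; -88}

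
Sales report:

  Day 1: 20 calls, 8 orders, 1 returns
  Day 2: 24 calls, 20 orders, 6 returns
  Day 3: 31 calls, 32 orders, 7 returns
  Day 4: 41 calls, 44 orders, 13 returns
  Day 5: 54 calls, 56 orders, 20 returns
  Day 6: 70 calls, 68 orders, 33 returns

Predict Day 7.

Calls goes 20, 24, 31, 41, 54, 70 → 89 (differences are 4, 7, 10, … (increasing by 3 each time)).
Orders: +12 each step; 8, 20, 32, 44, 56, 68 → 80.
Returns: each term is the sum of the two before it, so 1, 6, 7, 13, 20, 33 → 53.
Putting it together: 89 calls, 80 orders, 53 returns.

89 calls, 80 orders, 53 returns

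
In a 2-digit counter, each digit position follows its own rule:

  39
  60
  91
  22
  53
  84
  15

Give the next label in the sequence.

First digit goes 3, 6, 9, 2, 5, 8, 1 → 4 (+3 each step, mod 10).
Second digit goes 9, 0, 1, 2, 3, 4, 5 → 6 (+1 each step, mod 10).
Putting it together: 46.

46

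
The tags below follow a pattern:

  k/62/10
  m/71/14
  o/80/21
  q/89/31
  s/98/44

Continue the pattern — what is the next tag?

u/107/60

Letter: letters move forward 2 places in the alphabet; k, m, o, q, s → u.
Second component: 62, 71, 80, 89, 98 → 107 (+9 each step).
Third component: 10, 14, 21, 31, 44 → 60 (differences are 4, 7, 10, … (increasing by 3 each time)).
Combining the parts gives u/107/60.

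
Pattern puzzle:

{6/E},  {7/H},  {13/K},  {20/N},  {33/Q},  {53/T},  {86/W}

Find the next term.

For the first entry, each term is the sum of the two before it: 6, 7, 13, 20, 33, 53, 86 → 139.
Letter: letters move forward 3 places in the alphabet; E, H, K, N, Q, T, W → Z.
So the next term is {139/Z}.

{139/Z}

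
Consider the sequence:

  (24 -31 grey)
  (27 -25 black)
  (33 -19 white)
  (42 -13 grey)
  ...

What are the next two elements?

For the first entry, differences are 3, 6, 9, … (increasing by 3 each time): 24, 27, 33, 42 → 54 → 69.
Second entry goes -31, -25, -19, -13 → -7 → -1 (+6 each step).
Shade: repeats grey → black → white; grey, black, white, grey → black → white.
So the next two elements are (54 -7 black) and (69 -1 white).

(54 -7 black), (69 -1 white)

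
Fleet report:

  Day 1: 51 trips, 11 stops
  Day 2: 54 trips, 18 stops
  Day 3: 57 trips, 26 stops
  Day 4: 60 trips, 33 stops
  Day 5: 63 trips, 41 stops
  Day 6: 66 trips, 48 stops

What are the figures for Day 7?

69 trips, 56 stops

Trips: +3 each step; 51, 54, 57, 60, 63, 66 → 69.
Stops: alternating steps +7, +8, +7, +8, …; 11, 18, 26, 33, 41, 48 → 56.
Putting it together: 69 trips, 56 stops.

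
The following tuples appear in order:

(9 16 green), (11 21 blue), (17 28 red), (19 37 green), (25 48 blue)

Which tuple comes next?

(27 61 red)

First part: alternating steps +2, +6, +2, +6, …, so 9, 11, 17, 19, 25 → 27.
Second part: differences are 5, 7, 9, … (increasing by 2 each time), so 16, 21, 28, 37, 48 → 61.
For the colour, repeats green → blue → red: green, blue, red, green, blue → red.
So the next tuple is (27 61 red).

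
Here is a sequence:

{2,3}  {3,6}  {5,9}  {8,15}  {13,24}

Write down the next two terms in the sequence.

{21,39}, {34,63}

First coordinate: each term is the sum of the two before it, so 2, 3, 5, 8, 13 → 21 → 34.
Second coordinate: each term is the sum of the two before it; 3, 6, 9, 15, 24 → 39 → 63.
Putting the parts together: {21,39} and then {34,63}.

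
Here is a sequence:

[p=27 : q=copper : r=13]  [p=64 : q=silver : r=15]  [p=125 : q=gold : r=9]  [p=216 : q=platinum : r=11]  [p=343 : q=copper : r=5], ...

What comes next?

[p=512 : q=silver : r=7]

For the p, perfect cubes: 3³, 4³, 5³, …: 27, 64, 125, 216, 343 → 512.
Q: copper, silver, gold, platinum, copper → silver (repeats copper → silver → gold → platinum).
R — alternating steps +2, −6, +2, −6, …: 13, 15, 9, 11, 5 → 7.
So the next term is [p=512 : q=silver : r=7].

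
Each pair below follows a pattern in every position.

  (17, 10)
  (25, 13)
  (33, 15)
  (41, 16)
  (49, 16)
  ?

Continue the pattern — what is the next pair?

First value — +8 each step: 17, 25, 33, 41, 49 → 57.
Second value — differences are 3, 2, 1, … (decreasing by 1 each time): 10, 13, 15, 16, 16 → 15.
Putting it together: (57, 15).

(57, 15)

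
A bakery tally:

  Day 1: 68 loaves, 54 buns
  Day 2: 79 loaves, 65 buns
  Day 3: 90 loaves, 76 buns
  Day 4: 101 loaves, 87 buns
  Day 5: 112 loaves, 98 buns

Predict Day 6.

Loaves — +11 each step: 68, 79, 90, 101, 112 → 123.
For the buns, +11 each step: 54, 65, 76, 87, 98 → 109.
Combining the parts gives 123 loaves, 109 buns.

123 loaves, 109 buns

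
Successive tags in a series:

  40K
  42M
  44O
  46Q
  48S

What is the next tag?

For the first component, +2 each step: 40, 42, 44, 46, 48 → 50.
Letter: letters move forward 2 places in the alphabet, so K, M, O, Q, S → U.
So the next tag is 50U.

50U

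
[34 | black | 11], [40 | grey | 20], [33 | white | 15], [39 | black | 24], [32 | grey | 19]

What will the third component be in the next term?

Third component — alternating steps +9, −5, +9, −5, …: 11, 20, 15, 24, 19 → 28.

28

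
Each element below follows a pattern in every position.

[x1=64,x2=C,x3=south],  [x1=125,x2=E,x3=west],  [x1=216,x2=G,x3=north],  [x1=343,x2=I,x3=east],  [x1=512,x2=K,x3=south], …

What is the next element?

X1: perfect cubes: 4³, 5³, 6³, …; 64, 125, 216, 343, 512 → 729.
X2 goes C, E, G, I, K → M (letters move forward 2 places in the alphabet).
X3: repeats south → west → north → east; south, west, north, east, south → west.
Combining the parts gives [x1=729,x2=M,x3=west].

[x1=729,x2=M,x3=west]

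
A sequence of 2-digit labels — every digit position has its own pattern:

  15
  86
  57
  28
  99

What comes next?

60

For the first digit, −3 each step, mod 10: 1, 8, 5, 2, 9 → 6.
Second digit — +1 each step, mod 10: 5, 6, 7, 8, 9 → 0.
Combining the parts gives 60.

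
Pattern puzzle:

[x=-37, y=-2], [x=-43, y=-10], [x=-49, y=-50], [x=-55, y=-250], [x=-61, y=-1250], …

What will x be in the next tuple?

-67

X: −6 each step, so -37, -43, -49, -55, -61 → -67.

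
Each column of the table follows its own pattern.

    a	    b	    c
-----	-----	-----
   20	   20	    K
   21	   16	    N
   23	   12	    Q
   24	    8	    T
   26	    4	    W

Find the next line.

27  0  Z

Column a: alternating steps +1, +2, +1, +2, …; 20, 21, 23, 24, 26 → 27.
For the column b, −4 each step: 20, 16, 12, 8, 4 → 0.
For the column c, letters move forward 3 places in the alphabet: K, N, Q, T, W → Z.
Putting it together: 27  0  Z.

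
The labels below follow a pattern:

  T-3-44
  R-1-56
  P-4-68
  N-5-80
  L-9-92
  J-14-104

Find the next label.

Letter: letters move back 2 places in the alphabet, so T, R, P, N, L, J → H.
Second component: each term is the sum of the two before it; 3, 1, 4, 5, 9, 14 → 23.
For the third component, +12 each step: 44, 56, 68, 80, 92, 104 → 116.
Combining the parts gives H-23-116.

H-23-116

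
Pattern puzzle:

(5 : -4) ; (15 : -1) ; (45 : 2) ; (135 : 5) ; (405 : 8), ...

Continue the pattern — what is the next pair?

For the first component, ×3 each step: 5, 15, 45, 135, 405 → 1215.
Second component: -4, -1, 2, 5, 8 → 11 (+3 each step).
So the next pair is (1215 : 11).

(1215 : 11)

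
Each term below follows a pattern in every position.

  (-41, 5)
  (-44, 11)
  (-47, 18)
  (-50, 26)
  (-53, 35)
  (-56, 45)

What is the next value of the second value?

For the second value, differences are 6, 7, 8, … (increasing by 1 each time): 5, 11, 18, 26, 35, 45 → 56.

56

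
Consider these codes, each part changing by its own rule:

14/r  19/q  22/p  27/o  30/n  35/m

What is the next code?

38/l

First component: alternating steps +5, +3, +5, +3, …; 14, 19, 22, 27, 30, 35 → 38.
Letter: letters move back 1 place in the alphabet; r, q, p, o, n, m → l.
Combining the parts gives 38/l.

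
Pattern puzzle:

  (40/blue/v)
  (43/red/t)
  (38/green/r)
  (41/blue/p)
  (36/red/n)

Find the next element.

For the first entry, alternating steps +3, −5, +3, −5, …: 40, 43, 38, 41, 36 → 39.
Colour goes blue, red, green, blue, red → green (repeats blue → red → green).
Letter goes v, t, r, p, n → l (letters move back 2 places in the alphabet).
Putting it together: (39/green/l).

(39/green/l)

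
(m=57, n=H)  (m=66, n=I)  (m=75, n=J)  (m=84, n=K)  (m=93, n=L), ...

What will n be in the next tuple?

M

M: +9 each step; 57, 66, 75, 84, 93 → 102.
N: H, I, J, K, L → M (letters move forward 1 place in the alphabet).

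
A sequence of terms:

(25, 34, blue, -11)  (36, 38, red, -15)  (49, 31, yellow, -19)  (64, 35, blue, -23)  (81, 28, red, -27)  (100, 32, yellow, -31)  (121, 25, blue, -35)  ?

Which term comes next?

First component goes 25, 36, 49, 64, 81, 100, 121 → 144 (perfect squares: 5², 6², 7², …).
Second component: alternating steps +4, −7, +4, −7, …; 34, 38, 31, 35, 28, 32, 25 → 29.
Colour: repeats blue → red → yellow; blue, red, yellow, blue, red, yellow, blue → red.
Fourth component: −4 each step; -11, -15, -19, -23, -27, -31, -35 → -39.
Combining the parts gives (144, 29, red, -39).

(144, 29, red, -39)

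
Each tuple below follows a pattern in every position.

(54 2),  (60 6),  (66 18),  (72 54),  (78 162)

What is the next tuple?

(84 486)

First entry goes 54, 60, 66, 72, 78 → 84 (+6 each step).
For the second entry, ×3 each step: 2, 6, 18, 54, 162 → 486.
Putting it together: (84 486).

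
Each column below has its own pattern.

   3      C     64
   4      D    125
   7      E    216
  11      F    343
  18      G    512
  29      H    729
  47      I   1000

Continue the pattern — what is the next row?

76  J  1331

First component: 3, 4, 7, 11, 18, 29, 47 → 76 (each term is the sum of the two before it).
Letter — letters move forward 1 place in the alphabet: C, D, E, F, G, H, I → J.
Third component — perfect cubes: 4³, 5³, 6³, …: 64, 125, 216, 343, 512, 729, 1000 → 1331.
So the next row is 76  J  1331.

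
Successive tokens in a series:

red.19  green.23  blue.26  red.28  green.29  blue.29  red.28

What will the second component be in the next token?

Second component: differences are 4, 3, 2, … (decreasing by 1 each time), so 19, 23, 26, 28, 29, 29, 28 → 26.

26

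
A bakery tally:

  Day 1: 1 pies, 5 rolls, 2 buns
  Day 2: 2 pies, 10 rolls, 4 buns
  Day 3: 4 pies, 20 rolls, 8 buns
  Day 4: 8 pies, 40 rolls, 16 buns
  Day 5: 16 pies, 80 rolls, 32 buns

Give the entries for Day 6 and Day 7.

Pies: ×2 each step, so 1, 2, 4, 8, 16 → 32 → 64.
Rolls — ×2 each step: 5, 10, 20, 40, 80 → 160 → 320.
Buns — ×2 each step: 2, 4, 8, 16, 32 → 64 → 128.
So the next two lines are 32 pies, 160 rolls, 64 buns and 64 pies, 320 rolls, 128 buns.

32 pies, 160 rolls, 64 buns; 64 pies, 320 rolls, 128 buns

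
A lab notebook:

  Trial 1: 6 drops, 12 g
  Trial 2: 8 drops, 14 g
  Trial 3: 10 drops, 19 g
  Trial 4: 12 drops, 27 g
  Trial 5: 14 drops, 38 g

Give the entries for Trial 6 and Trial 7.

16 drops, 52 g; 18 drops, 69 g

Drops: +2 each step, so 6, 8, 10, 12, 14 → 16 → 18.
G: differences are 2, 5, 8, … (increasing by 3 each time), so 12, 14, 19, 27, 38 → 52 → 69.
Putting the parts together: 16 drops, 52 g and then 18 drops, 69 g.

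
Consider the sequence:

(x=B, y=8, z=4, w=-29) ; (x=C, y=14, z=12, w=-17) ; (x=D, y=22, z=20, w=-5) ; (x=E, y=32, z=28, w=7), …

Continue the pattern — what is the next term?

X: B, C, D, E → F (letters move forward 1 place in the alphabet).
Y: differences are 6, 8, 10, … (increasing by 2 each time); 8, 14, 22, 32 → 44.
Z: +8 each step; 4, 12, 20, 28 → 36.
W — +12 each step: -29, -17, -5, 7 → 19.
Combining the parts gives (x=F, y=44, z=36, w=19).

(x=F, y=44, z=36, w=19)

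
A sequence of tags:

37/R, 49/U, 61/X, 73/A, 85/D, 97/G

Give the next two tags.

For the first component, +12 each step: 37, 49, 61, 73, 85, 97 → 109 → 121.
Letter: letters move forward 3 places in the alphabet, wrapping Z→A, so R, U, X, A, D, G → J → M.
Putting the parts together: 109/J and then 121/M.

109/J, 121/M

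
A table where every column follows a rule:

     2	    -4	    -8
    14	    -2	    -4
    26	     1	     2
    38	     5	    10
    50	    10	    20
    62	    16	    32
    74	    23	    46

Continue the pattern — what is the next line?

86  31  62

First component goes 2, 14, 26, 38, 50, 62, 74 → 86 (+12 each step).
For the second component, differences are 2, 3, 4, … (increasing by 1 each time): -4, -2, 1, 5, 10, 16, 23 → 31.
Third component: -8, -4, 2, 10, 20, 32, 46 → 62 (always 2 × the second component).
Putting it together: 86  31  62.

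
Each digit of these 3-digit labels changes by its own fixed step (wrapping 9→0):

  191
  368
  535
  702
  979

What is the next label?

146

First digit — +2 each step, mod 10: 1, 3, 5, 7, 9 → 1.
Second digit: −3 each step, mod 10, so 9, 6, 3, 0, 7 → 4.
Third digit: −3 each step, mod 10; 1, 8, 5, 2, 9 → 6.
Putting it together: 146.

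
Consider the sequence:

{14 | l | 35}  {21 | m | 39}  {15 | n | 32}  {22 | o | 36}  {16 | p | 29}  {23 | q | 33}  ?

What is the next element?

{17 | r | 26}

First component: alternating steps +7, −6, +7, −6, …, so 14, 21, 15, 22, 16, 23 → 17.
For the letter, letters move forward 1 place in the alphabet: l, m, n, o, p, q → r.
Third component — alternating steps +4, −7, +4, −7, …: 35, 39, 32, 36, 29, 33 → 26.
So the next element is {17 | r | 26}.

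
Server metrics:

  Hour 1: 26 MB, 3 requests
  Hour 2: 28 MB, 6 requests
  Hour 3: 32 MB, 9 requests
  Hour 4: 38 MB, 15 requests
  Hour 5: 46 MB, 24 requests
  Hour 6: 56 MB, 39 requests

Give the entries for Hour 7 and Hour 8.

68 MB, 63 requests; 82 MB, 102 requests

MB: differences are 2, 4, 6, … (increasing by 2 each time), so 26, 28, 32, 38, 46, 56 → 68 → 82.
Requests — each term is the sum of the two before it: 3, 6, 9, 15, 24, 39 → 63 → 102.
So the next two rows are 68 MB, 63 requests and 82 MB, 102 requests.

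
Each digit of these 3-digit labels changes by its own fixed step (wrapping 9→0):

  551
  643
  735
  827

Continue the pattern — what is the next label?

First digit: +1 each step, mod 10, so 5, 6, 7, 8 → 9.
Second digit: −1 each step, mod 10; 5, 4, 3, 2 → 1.
Third digit — +2 each step, mod 10: 1, 3, 5, 7 → 9.
Putting it together: 919.

919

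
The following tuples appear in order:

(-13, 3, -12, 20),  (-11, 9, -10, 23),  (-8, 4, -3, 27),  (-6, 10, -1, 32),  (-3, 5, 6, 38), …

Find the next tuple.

First entry: alternating steps +2, +3, +2, +3, …, so -13, -11, -8, -6, -3 → -1.
Second entry: alternating steps +6, −5, +6, −5, …, so 3, 9, 4, 10, 5 → 11.
Third entry: -12, -10, -3, -1, 6 → 8 (alternating steps +2, +7, +2, +7, …).
For the fourth entry, differences are 3, 4, 5, … (increasing by 1 each time): 20, 23, 27, 32, 38 → 45.
Combining the parts gives (-1, 11, 8, 45).

(-1, 11, 8, 45)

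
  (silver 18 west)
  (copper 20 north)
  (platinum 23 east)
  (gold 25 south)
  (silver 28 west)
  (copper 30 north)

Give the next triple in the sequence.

(platinum 33 east)

Metal — repeats silver → copper → platinum → gold: silver, copper, platinum, gold, silver, copper → platinum.
Second coordinate goes 18, 20, 23, 25, 28, 30 → 33 (alternating steps +2, +3, +2, +3, …).
Direction — repeats west → north → east → south: west, north, east, south, west, north → east.
Combining the parts gives (platinum 33 east).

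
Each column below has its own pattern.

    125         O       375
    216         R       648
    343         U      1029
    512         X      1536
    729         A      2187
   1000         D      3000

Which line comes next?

1331  G  3993

First component — perfect cubes: 5³, 6³, 7³, …: 125, 216, 343, 512, 729, 1000 → 1331.
For the letter, letters move forward 3 places in the alphabet, wrapping Z→A: O, R, U, X, A, D → G.
For the third component, always 3 × the first component: 375, 648, 1029, 1536, 2187, 3000 → 3993.
So the next line is 1331  G  3993.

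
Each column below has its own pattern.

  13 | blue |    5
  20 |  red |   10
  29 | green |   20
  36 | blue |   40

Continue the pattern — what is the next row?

First component: 13, 20, 29, 36 → 45 (alternating steps +7, +9, +7, +9, …).
Colour: repeats blue → red → green; blue, red, green, blue → red.
Third component: ×2 each step; 5, 10, 20, 40 → 80.
Combining the parts gives 45  red  80.

45  red  80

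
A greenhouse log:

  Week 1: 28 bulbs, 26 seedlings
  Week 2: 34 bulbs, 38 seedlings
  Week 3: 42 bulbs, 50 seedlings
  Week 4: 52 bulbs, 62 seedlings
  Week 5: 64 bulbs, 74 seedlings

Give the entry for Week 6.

78 bulbs, 86 seedlings

Bulbs — differences are 6, 8, 10, … (increasing by 2 each time): 28, 34, 42, 52, 64 → 78.
Seedlings: +12 each step; 26, 38, 50, 62, 74 → 86.
Combining the parts gives 78 bulbs, 86 seedlings.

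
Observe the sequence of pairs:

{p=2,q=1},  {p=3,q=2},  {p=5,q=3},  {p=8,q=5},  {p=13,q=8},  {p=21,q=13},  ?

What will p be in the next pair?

34

P: each term is the sum of the two before it, so 2, 3, 5, 8, 13, 21 → 34.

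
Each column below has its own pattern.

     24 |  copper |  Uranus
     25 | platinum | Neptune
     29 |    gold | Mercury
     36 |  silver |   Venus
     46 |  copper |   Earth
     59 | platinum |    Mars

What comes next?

75  gold  Jupiter

First component: differences are 1, 4, 7, … (increasing by 3 each time), so 24, 25, 29, 36, 46, 59 → 75.
For the metal, repeats copper → platinum → gold → silver: copper, platinum, gold, silver, copper, platinum → gold.
Planet: runs through the planets Mercury→Neptune; Uranus, Neptune, Mercury, Venus, Earth, Mars → Jupiter.
Putting it together: 75  gold  Jupiter.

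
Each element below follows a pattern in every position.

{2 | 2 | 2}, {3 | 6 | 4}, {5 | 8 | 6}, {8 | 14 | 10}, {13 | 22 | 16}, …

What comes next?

First part goes 2, 3, 5, 8, 13 → 21 (each term is the sum of the two before it).
Second part — each term is the sum of the two before it: 2, 6, 8, 14, 22 → 36.
Third part: each term is the sum of the two before it; 2, 4, 6, 10, 16 → 26.
Combining the parts gives {21 | 36 | 26}.

{21 | 36 | 26}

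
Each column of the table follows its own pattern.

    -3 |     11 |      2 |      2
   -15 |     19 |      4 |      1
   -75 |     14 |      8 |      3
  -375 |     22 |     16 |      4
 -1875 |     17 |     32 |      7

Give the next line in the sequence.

First component: ×5 each step; -3, -15, -75, -375, -1875 → -9375.
Second component goes 11, 19, 14, 22, 17 → 25 (alternating steps +8, −5, +8, −5, …).
Third component: ×2 each step; 2, 4, 8, 16, 32 → 64.
For the fourth component, each term is the sum of the two before it: 2, 1, 3, 4, 7 → 11.
Combining the parts gives -9375  25  64  11.

-9375  25  64  11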